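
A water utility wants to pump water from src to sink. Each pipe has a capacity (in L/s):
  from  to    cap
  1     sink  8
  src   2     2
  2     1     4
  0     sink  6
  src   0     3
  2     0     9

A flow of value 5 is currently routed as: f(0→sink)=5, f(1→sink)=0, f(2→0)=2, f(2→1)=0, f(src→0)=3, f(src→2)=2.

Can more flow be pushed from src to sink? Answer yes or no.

No

Residual reachable from src: {src}; sink is not reachable.
Saturated cut: src→2, src→0 with total capacity 5 = current flow value. Flow is maximum.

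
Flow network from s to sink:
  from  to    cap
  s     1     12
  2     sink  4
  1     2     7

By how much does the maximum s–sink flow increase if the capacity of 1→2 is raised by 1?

0

Original max flow = 4.
Edge 1→2 does not cross the min cut (source side {1, 2, s}), so extra capacity there cannot help.
New max flow = 4. Increase = 0.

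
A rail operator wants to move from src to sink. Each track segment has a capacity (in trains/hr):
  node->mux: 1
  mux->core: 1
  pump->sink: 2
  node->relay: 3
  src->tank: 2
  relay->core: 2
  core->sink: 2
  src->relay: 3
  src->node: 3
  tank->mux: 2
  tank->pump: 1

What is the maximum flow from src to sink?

Augment src->tank->pump->sink: bottleneck 1. Total 1.
Augment src->relay->core->sink: bottleneck 2. Total 3.
No augmenting path remains in the residual graph.

3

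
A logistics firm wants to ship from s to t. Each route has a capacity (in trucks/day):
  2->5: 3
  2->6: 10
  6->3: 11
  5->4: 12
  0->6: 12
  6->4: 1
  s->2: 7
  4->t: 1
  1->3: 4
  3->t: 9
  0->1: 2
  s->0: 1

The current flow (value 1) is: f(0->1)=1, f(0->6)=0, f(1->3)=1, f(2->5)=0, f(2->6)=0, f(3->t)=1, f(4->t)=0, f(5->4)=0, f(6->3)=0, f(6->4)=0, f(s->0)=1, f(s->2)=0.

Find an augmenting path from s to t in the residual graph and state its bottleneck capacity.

Residual along s->2->6->3->t: s->2: 7, 2->6: 10, 6->3: 11, 3->t: 8.
Bottleneck = min = 7.

s->2->6->3->t, bottleneck 7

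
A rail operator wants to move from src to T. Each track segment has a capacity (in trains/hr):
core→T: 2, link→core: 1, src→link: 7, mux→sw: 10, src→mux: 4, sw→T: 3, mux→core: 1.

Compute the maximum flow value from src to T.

5

Augment src→mux→sw→T: bottleneck 3. Total 3.
Augment src→mux→core→T: bottleneck 1. Total 4.
Augment src→link→core→T: bottleneck 1. Total 5.
No augmenting path remains in the residual graph.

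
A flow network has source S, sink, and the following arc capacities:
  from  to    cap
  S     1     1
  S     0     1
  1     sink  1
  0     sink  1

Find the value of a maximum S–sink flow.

Augment S->1->sink: bottleneck 1. Total 1.
Augment S->0->sink: bottleneck 1. Total 2.
No augmenting path remains in the residual graph.

2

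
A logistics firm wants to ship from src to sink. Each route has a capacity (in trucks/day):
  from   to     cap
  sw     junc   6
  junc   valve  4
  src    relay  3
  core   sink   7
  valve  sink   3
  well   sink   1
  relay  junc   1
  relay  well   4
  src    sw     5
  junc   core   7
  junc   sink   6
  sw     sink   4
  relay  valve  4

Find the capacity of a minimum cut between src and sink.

8

Max flow = 8 (via 4 augmenting paths).
In the residual at optimum, the set reachable from src is {src}.
Cut edges: src→relay (cap 3), src→sw (cap 5). Sum = 8.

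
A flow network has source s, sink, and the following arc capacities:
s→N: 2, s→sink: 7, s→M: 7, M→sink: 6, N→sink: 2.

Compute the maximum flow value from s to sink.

15

Augment s→sink: bottleneck 7. Total 7.
Augment s→M→sink: bottleneck 6. Total 13.
Augment s→N→sink: bottleneck 2. Total 15.
No augmenting path remains in the residual graph.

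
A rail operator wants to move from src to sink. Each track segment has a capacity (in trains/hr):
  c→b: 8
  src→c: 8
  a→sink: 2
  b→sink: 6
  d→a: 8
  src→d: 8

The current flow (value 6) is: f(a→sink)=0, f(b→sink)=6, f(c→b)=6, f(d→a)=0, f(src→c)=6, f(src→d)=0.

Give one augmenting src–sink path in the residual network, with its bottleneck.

src→d→a→sink, bottleneck 2

Residual along src→d→a→sink: src→d: 8, d→a: 8, a→sink: 2.
Bottleneck = min = 2.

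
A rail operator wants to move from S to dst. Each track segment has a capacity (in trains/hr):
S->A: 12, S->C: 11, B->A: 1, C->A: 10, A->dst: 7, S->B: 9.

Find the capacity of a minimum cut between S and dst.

7

Max flow = 7 (via 1 augmenting path).
In the residual at optimum, the set reachable from S is {A, B, C, S}.
Cut edges: A->dst (cap 7). Sum = 7.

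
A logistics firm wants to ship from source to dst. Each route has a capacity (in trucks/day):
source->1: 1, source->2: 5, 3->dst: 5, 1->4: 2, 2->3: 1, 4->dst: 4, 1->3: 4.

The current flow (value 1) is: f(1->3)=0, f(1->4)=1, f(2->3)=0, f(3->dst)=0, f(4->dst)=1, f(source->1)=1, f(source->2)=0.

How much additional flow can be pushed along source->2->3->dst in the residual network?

Residual capacities along the path: source->2: 5, 2->3: 1, 3->dst: 5.
Minimum is 1.

1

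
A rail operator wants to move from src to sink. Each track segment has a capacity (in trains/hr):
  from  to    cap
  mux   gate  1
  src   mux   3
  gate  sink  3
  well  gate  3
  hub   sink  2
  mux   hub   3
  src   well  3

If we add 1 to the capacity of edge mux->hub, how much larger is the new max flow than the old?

Original max flow = 5.
Edge mux->hub does not cross the min cut (source side {gate, hub, mux, src, well}), so extra capacity there cannot help.
New max flow = 5. Increase = 0.

0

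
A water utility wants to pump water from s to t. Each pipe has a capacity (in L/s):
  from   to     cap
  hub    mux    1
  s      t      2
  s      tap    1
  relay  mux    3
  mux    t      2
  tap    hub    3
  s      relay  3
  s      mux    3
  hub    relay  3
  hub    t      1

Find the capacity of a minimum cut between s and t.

Max flow = 5 (via 3 augmenting paths).
In the residual at optimum, the set reachable from s is {mux, relay, s}.
Cut edges: s->tap (cap 1), s->t (cap 2), mux->t (cap 2). Sum = 5.

5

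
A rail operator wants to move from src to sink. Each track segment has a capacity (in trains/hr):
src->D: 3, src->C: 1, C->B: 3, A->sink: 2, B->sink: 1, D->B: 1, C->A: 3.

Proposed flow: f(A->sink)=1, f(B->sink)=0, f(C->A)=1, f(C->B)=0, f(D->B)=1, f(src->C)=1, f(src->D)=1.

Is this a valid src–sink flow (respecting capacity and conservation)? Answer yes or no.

Conservation fails at B: inflow 1 ≠ outflow 0.

No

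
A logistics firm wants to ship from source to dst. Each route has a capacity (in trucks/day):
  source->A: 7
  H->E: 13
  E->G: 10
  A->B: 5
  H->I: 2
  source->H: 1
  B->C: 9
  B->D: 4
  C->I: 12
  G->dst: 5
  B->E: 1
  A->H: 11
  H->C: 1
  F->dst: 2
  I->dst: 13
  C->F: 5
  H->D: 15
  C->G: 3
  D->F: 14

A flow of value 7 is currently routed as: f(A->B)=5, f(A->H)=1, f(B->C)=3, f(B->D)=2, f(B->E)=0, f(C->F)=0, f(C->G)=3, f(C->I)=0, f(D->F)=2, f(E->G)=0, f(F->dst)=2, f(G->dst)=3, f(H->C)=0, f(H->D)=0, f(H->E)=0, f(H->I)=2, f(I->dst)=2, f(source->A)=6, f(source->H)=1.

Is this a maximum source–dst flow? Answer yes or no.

No

Residual path source->A->H->C->I->dst has bottleneck 1 > 0.
Pushing 1 along it raises the flow to 8, so the given flow is not maximum.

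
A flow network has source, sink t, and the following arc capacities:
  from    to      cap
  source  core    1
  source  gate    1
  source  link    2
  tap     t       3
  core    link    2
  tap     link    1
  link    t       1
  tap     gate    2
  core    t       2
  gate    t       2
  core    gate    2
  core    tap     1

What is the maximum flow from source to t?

Augment source->core->t: bottleneck 1. Total 1.
Augment source->gate->t: bottleneck 1. Total 2.
Augment source->link->t: bottleneck 1. Total 3.
No augmenting path remains in the residual graph.

3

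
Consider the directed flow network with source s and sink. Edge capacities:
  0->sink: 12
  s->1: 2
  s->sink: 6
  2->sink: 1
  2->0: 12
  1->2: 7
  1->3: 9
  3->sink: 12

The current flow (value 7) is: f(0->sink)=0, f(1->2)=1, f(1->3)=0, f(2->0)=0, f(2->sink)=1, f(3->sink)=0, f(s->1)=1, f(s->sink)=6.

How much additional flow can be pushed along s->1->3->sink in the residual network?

Residual capacities along the path: s->1: 1, 1->3: 9, 3->sink: 12.
Minimum is 1.

1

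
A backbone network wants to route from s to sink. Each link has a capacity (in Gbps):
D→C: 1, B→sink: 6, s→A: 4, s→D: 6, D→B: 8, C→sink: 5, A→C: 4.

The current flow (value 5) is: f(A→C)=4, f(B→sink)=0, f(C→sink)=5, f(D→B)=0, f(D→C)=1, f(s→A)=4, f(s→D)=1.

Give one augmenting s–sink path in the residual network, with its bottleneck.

s→D→B→sink, bottleneck 5

Residual along s→D→B→sink: s→D: 5, D→B: 8, B→sink: 6.
Bottleneck = min = 5.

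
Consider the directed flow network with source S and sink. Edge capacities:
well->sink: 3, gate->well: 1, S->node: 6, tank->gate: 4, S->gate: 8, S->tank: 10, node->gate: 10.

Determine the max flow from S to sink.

Augment S->gate->well->sink: bottleneck 1. Total 1.
No augmenting path remains in the residual graph.

1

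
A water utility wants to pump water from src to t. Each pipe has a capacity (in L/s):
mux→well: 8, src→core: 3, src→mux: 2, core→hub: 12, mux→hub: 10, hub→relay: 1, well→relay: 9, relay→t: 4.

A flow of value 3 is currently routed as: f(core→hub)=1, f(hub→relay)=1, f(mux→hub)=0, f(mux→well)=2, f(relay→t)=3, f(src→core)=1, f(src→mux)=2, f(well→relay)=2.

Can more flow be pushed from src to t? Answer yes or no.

No

Residual reachable from src: {core, hub, src}; t is not reachable.
Saturated cut: src→mux, hub→relay with total capacity 3 = current flow value. Flow is maximum.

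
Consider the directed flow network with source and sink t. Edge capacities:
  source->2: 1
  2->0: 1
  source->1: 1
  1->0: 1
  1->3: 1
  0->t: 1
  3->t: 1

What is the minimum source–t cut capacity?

2

Max flow = 2 (via 2 augmenting paths).
In the residual at optimum, the set reachable from source is {source}.
Cut edges: source->1 (cap 1), source->2 (cap 1). Sum = 2.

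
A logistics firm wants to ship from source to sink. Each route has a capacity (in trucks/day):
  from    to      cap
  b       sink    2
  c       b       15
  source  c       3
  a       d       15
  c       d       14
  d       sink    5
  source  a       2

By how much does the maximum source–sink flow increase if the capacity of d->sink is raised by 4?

0

Original max flow = 5.
Edge d->sink does not cross the min cut (source side {source}), so extra capacity there cannot help.
New max flow = 5. Increase = 0.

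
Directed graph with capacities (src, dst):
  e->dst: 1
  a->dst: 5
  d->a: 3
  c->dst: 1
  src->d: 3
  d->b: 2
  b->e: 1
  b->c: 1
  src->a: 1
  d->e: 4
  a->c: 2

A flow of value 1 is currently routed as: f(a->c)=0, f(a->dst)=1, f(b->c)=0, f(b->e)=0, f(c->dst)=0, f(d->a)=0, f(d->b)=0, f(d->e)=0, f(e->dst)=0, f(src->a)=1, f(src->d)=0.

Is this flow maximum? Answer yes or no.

No

Residual path src->d->a->dst has bottleneck 3 > 0.
Pushing 3 along it raises the flow to 4, so the given flow is not maximum.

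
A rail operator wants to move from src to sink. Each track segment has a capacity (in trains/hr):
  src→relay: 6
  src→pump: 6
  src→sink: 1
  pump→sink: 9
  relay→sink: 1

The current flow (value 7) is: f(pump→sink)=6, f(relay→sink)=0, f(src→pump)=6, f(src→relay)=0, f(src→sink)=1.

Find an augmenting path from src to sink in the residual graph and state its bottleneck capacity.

Residual along src→relay→sink: src→relay: 6, relay→sink: 1.
Bottleneck = min = 1.

src→relay→sink, bottleneck 1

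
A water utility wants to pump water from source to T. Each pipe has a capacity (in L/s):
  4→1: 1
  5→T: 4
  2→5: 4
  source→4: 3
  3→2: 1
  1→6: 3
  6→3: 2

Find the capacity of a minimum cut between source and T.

1

Max flow = 1 (via 1 augmenting path).
In the residual at optimum, the set reachable from source is {4, source}.
Cut edges: 4→1 (cap 1). Sum = 1.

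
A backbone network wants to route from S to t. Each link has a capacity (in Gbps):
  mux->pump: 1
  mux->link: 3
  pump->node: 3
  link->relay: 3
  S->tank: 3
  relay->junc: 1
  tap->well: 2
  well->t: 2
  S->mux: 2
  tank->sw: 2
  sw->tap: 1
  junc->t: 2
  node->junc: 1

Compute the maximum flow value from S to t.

Augment S->mux->link->relay->junc->t: bottleneck 1. Total 1.
Augment S->mux->pump->node->junc->t: bottleneck 1. Total 2.
Augment S->tank->sw->tap->well->t: bottleneck 1. Total 3.
No augmenting path remains in the residual graph.

3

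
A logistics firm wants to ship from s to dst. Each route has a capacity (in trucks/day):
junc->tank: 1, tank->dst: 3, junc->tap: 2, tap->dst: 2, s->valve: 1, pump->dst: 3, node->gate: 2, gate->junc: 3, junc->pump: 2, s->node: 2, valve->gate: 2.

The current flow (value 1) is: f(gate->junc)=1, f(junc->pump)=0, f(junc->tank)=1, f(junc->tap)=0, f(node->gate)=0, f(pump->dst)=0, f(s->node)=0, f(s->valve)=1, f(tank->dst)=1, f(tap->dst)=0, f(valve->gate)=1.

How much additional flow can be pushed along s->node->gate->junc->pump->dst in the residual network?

Residual capacities along the path: s->node: 2, node->gate: 2, gate->junc: 2, junc->pump: 2, pump->dst: 3.
Minimum is 2.

2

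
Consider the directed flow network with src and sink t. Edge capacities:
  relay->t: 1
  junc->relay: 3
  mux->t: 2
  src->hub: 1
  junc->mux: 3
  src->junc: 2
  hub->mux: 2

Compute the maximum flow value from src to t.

3

Augment src->hub->mux->t: bottleneck 1. Total 1.
Augment src->junc->mux->t: bottleneck 1. Total 2.
Augment src->junc->relay->t: bottleneck 1. Total 3.
No augmenting path remains in the residual graph.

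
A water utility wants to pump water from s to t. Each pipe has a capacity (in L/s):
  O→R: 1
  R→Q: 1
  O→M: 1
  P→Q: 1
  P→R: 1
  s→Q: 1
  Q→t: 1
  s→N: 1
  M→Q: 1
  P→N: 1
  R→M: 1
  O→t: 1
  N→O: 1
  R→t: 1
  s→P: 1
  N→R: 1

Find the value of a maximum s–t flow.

3

Augment s→Q→t: bottleneck 1. Total 1.
Augment s→P→R→t: bottleneck 1. Total 2.
Augment s→N→O→t: bottleneck 1. Total 3.
No augmenting path remains in the residual graph.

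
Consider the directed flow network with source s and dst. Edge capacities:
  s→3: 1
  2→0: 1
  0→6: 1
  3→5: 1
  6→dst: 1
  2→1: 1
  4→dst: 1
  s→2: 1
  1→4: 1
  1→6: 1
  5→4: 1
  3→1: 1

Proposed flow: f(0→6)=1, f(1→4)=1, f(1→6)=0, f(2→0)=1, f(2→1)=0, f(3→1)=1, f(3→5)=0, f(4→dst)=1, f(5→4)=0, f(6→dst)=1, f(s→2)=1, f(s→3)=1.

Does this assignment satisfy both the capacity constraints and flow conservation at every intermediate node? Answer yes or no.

Every edge has 0 ≤ f(e) ≤ cap(e).
At each intermediate node, inflow equals outflow.

Yes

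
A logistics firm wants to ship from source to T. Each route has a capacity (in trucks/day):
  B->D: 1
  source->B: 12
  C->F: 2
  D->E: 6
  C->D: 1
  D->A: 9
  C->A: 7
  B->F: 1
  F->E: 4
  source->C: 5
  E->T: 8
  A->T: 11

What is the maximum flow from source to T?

Augment source->C->A->T: bottleneck 5. Total 5.
Augment source->B->D->A->T: bottleneck 1. Total 6.
Augment source->B->F->E->T: bottleneck 1. Total 7.
No augmenting path remains in the residual graph.

7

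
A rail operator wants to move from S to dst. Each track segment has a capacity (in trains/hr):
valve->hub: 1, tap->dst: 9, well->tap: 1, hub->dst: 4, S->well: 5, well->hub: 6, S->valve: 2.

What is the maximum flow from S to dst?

Augment S->valve->hub->dst: bottleneck 1. Total 1.
Augment S->well->hub->dst: bottleneck 3. Total 4.
Augment S->well->tap->dst: bottleneck 1. Total 5.
No augmenting path remains in the residual graph.

5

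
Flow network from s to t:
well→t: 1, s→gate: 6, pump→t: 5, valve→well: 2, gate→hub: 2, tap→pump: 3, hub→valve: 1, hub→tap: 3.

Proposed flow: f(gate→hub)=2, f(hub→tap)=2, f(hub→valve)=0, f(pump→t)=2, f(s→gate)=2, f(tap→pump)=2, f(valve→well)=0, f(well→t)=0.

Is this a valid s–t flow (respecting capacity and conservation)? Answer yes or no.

Yes

Every edge has 0 ≤ f(e) ≤ cap(e).
At each intermediate node, inflow equals outflow.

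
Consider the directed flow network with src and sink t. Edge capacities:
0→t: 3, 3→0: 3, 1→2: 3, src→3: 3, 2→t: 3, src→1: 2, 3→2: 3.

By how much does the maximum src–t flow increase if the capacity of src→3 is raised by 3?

Original max flow = 5.
After raising cap(src→3), augmenting paths through that edge carry 1 more unit.
New max flow = 6. Increase = 1.

1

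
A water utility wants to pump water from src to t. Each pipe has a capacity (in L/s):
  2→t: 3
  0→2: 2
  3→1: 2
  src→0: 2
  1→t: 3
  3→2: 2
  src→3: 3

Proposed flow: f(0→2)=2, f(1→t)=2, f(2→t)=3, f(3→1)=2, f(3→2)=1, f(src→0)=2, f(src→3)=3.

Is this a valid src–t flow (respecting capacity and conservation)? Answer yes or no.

Yes

Every edge has 0 ≤ f(e) ≤ cap(e).
At each intermediate node, inflow equals outflow.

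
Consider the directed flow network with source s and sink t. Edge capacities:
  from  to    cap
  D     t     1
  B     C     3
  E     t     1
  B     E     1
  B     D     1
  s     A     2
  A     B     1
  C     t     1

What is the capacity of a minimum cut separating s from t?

1

Max flow = 1 (via 1 augmenting path).
In the residual at optimum, the set reachable from s is {A, s}.
Cut edges: A→B (cap 1). Sum = 1.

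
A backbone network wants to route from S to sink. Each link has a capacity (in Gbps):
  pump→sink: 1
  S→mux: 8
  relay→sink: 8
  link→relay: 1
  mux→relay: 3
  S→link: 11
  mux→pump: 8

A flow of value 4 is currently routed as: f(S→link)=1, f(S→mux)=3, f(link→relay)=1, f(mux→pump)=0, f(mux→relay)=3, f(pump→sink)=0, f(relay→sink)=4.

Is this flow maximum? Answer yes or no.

No

Residual path S→mux→pump→sink has bottleneck 1 > 0.
Pushing 1 along it raises the flow to 5, so the given flow is not maximum.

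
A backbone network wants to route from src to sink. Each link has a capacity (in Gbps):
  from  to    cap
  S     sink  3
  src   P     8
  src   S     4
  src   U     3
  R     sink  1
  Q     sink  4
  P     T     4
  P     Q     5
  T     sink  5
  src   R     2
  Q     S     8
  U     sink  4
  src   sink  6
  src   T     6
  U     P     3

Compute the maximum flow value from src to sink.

22

Augment src->sink: bottleneck 6. Total 6.
Augment src->U->sink: bottleneck 3. Total 9.
Augment src->T->sink: bottleneck 5. Total 14.
Augment src->R->sink: bottleneck 1. Total 15.
Augment src->S->sink: bottleneck 3. Total 18.
Augment src->P->Q->sink: bottleneck 4. Total 22.
No augmenting path remains in the residual graph.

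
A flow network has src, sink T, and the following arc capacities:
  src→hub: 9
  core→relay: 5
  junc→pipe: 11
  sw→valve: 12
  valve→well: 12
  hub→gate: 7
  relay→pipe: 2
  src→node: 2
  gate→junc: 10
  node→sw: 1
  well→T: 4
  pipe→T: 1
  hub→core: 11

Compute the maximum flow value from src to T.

2

Augment src→hub→core→relay→pipe→T: bottleneck 1. Total 1.
Augment src→node→sw→valve→well→T: bottleneck 1. Total 2.
No augmenting path remains in the residual graph.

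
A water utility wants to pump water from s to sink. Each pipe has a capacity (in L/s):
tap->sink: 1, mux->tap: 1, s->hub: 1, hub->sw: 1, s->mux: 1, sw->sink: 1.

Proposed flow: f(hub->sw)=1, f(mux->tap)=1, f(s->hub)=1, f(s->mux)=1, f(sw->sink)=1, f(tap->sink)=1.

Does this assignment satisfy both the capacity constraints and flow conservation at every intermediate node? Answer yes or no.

Every edge has 0 ≤ f(e) ≤ cap(e).
At each intermediate node, inflow equals outflow.

Yes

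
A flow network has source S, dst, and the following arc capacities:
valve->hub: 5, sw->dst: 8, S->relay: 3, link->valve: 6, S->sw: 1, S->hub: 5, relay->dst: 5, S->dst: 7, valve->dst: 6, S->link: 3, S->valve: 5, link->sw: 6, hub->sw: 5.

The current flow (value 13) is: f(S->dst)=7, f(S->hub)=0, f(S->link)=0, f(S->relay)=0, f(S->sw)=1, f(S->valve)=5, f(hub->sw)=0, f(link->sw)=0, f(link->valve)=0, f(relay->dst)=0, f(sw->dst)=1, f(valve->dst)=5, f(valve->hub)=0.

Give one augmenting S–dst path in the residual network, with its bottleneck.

S->relay->dst, bottleneck 3

Residual along S->relay->dst: S->relay: 3, relay->dst: 5.
Bottleneck = min = 3.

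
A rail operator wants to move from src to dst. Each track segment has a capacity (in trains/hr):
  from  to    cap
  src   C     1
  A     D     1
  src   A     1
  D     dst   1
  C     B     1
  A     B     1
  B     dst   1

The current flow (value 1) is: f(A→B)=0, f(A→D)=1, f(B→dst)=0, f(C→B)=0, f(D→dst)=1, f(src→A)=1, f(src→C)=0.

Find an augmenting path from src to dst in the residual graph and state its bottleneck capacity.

Residual along src→C→B→dst: src→C: 1, C→B: 1, B→dst: 1.
Bottleneck = min = 1.

src→C→B→dst, bottleneck 1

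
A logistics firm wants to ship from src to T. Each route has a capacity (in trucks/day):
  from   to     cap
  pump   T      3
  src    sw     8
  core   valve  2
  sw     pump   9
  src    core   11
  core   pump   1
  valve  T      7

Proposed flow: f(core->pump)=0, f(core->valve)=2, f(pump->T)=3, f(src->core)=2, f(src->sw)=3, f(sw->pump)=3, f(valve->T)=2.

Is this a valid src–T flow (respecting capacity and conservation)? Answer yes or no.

Every edge has 0 ≤ f(e) ≤ cap(e).
At each intermediate node, inflow equals outflow.

Yes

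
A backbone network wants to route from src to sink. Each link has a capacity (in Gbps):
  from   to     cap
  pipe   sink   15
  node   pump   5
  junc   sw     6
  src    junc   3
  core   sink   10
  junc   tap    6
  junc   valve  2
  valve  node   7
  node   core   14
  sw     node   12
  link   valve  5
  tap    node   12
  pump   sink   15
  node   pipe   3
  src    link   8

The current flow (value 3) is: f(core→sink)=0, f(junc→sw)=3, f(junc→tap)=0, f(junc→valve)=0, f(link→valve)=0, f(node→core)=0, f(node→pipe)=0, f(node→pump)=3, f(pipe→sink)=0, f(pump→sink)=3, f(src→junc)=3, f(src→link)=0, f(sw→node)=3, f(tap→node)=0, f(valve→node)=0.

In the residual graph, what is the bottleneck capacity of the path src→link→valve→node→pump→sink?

Residual capacities along the path: src→link: 8, link→valve: 5, valve→node: 7, node→pump: 2, pump→sink: 12.
Minimum is 2.

2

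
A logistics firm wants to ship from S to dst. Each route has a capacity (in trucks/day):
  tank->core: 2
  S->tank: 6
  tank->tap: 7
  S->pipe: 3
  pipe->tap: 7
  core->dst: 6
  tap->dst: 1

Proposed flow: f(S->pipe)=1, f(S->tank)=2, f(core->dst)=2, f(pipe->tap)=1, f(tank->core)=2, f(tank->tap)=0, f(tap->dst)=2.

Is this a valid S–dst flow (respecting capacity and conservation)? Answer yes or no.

Capacity violated on tap->dst: flow 2 > capacity 1.

No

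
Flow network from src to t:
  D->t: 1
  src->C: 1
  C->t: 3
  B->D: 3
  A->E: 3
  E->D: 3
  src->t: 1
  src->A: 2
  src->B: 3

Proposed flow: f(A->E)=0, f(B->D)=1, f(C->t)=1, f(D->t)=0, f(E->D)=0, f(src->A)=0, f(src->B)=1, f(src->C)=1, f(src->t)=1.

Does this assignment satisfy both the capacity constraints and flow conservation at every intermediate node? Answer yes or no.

Conservation fails at D: inflow 1 ≠ outflow 0.

No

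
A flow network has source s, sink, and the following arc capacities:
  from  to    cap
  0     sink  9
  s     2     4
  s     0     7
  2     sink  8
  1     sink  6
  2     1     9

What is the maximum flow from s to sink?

Augment s→2→sink: bottleneck 4. Total 4.
Augment s→0→sink: bottleneck 7. Total 11.
No augmenting path remains in the residual graph.

11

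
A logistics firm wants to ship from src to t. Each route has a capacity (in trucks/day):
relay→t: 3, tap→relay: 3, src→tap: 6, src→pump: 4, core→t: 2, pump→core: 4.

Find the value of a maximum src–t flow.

5

Augment src→tap→relay→t: bottleneck 3. Total 3.
Augment src→pump→core→t: bottleneck 2. Total 5.
No augmenting path remains in the residual graph.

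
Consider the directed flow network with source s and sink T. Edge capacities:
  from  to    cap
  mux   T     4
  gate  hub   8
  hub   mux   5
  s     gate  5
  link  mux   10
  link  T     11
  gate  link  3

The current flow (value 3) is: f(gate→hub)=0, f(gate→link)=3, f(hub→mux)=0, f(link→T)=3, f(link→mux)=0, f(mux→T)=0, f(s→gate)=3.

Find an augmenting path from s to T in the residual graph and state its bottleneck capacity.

s→gate→hub→mux→T, bottleneck 2

Residual along s→gate→hub→mux→T: s→gate: 2, gate→hub: 8, hub→mux: 5, mux→T: 4.
Bottleneck = min = 2.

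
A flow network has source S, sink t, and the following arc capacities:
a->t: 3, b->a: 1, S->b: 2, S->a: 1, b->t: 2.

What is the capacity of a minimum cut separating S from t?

Max flow = 3 (via 2 augmenting paths).
In the residual at optimum, the set reachable from S is {S}.
Cut edges: S->b (cap 2), S->a (cap 1). Sum = 3.

3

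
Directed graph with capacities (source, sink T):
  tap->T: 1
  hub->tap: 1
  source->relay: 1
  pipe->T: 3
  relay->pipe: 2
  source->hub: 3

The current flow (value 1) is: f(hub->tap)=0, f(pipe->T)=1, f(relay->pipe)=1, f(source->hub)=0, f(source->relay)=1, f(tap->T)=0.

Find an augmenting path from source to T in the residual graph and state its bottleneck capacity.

source->hub->tap->T, bottleneck 1

Residual along source->hub->tap->T: source->hub: 3, hub->tap: 1, tap->T: 1.
Bottleneck = min = 1.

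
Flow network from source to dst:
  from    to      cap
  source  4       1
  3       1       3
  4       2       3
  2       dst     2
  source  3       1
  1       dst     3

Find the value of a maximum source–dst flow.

2

Augment source→4→2→dst: bottleneck 1. Total 1.
Augment source→3→1→dst: bottleneck 1. Total 2.
No augmenting path remains in the residual graph.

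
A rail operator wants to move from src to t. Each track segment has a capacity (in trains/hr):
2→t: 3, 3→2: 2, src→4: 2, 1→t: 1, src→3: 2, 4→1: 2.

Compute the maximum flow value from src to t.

Augment src→3→2→t: bottleneck 2. Total 2.
Augment src→4→1→t: bottleneck 1. Total 3.
No augmenting path remains in the residual graph.

3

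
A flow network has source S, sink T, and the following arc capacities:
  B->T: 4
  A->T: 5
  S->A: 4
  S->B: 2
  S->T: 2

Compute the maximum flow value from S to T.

8

Augment S->T: bottleneck 2. Total 2.
Augment S->A->T: bottleneck 4. Total 6.
Augment S->B->T: bottleneck 2. Total 8.
No augmenting path remains in the residual graph.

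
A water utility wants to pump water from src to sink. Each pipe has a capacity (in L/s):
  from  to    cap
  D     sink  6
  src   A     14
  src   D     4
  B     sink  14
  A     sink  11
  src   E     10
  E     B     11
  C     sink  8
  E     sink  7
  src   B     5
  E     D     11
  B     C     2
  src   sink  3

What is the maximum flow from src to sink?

33

Augment src→sink: bottleneck 3. Total 3.
Augment src→E→sink: bottleneck 7. Total 10.
Augment src→B→sink: bottleneck 5. Total 15.
Augment src→D→sink: bottleneck 4. Total 19.
Augment src→A→sink: bottleneck 11. Total 30.
Augment src→E→B→sink: bottleneck 3. Total 33.
No augmenting path remains in the residual graph.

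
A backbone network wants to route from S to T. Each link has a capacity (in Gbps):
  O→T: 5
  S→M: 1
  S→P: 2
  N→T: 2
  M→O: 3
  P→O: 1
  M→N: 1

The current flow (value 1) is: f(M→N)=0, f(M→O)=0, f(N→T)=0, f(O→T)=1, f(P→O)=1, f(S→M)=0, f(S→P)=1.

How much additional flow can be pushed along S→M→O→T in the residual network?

Residual capacities along the path: S→M: 1, M→O: 3, O→T: 4.
Minimum is 1.

1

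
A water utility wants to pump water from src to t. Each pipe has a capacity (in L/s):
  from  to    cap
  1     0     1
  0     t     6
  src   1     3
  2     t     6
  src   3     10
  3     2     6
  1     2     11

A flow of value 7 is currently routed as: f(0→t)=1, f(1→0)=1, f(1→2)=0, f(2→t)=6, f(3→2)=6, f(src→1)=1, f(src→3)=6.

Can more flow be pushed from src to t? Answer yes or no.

No

Residual reachable from src: {1, 2, 3, src}; t is not reachable.
Saturated cut: 1→0, 2→t with total capacity 7 = current flow value. Flow is maximum.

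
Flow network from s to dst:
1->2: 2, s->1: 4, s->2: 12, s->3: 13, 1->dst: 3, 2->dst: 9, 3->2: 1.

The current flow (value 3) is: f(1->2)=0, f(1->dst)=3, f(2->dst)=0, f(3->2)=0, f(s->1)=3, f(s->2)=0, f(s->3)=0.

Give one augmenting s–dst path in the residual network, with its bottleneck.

Residual along s->2->dst: s->2: 12, 2->dst: 9.
Bottleneck = min = 9.

s->2->dst, bottleneck 9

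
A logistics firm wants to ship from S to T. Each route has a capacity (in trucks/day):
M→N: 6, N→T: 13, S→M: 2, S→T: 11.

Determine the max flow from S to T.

Augment S→T: bottleneck 11. Total 11.
Augment S→M→N→T: bottleneck 2. Total 13.
No augmenting path remains in the residual graph.

13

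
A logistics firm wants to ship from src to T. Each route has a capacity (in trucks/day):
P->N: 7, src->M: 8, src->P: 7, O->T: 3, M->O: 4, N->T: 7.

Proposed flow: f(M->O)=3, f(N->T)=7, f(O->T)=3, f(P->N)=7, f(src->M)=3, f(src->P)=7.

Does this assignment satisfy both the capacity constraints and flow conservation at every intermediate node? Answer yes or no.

Every edge has 0 ≤ f(e) ≤ cap(e).
At each intermediate node, inflow equals outflow.

Yes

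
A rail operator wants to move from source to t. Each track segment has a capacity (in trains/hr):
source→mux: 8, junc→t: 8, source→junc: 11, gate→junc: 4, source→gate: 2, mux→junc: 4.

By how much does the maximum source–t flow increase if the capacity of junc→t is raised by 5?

Original max flow = 8.
After raising cap(junc→t), augmenting paths through that edge carry 5 more units.
New max flow = 13. Increase = 5.

5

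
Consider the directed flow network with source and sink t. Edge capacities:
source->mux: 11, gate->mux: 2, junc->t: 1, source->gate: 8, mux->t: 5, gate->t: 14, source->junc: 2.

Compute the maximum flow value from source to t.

Augment source->gate->t: bottleneck 8. Total 8.
Augment source->junc->t: bottleneck 1. Total 9.
Augment source->mux->t: bottleneck 5. Total 14.
No augmenting path remains in the residual graph.

14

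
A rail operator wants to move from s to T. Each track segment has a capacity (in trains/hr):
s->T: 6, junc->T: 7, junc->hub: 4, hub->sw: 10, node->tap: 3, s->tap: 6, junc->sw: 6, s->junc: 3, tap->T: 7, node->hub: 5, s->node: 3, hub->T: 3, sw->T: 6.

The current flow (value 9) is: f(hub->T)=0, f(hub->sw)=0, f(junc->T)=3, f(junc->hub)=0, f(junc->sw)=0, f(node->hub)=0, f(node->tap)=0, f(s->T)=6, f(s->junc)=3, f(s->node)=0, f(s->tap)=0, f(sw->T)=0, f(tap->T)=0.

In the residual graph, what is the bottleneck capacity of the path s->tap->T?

Residual capacities along the path: s->tap: 6, tap->T: 7.
Minimum is 6.

6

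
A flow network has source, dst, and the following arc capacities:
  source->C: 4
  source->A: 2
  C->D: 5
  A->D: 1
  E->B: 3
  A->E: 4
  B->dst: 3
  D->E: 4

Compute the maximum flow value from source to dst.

Augment source->A->E->B->dst: bottleneck 2. Total 2.
Augment source->C->D->E->B->dst: bottleneck 1. Total 3.
No augmenting path remains in the residual graph.

3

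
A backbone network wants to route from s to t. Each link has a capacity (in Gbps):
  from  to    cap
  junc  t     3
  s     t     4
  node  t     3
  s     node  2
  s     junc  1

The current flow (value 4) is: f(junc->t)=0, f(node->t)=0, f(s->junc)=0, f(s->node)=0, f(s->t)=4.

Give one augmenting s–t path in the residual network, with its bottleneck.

s->node->t, bottleneck 2

Residual along s->node->t: s->node: 2, node->t: 3.
Bottleneck = min = 2.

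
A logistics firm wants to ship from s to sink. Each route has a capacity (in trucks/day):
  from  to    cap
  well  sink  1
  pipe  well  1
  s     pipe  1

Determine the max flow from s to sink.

Augment s->pipe->well->sink: bottleneck 1. Total 1.
No augmenting path remains in the residual graph.

1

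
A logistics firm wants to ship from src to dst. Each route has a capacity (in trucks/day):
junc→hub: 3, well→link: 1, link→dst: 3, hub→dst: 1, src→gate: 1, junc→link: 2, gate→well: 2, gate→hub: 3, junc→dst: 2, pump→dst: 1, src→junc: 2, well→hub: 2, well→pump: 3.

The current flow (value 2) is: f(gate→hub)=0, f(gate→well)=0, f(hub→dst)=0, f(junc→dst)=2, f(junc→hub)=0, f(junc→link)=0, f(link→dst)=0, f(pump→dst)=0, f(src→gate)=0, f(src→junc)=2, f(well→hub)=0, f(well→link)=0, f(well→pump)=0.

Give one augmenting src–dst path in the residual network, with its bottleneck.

Residual along src→gate→hub→dst: src→gate: 1, gate→hub: 3, hub→dst: 1.
Bottleneck = min = 1.

src→gate→hub→dst, bottleneck 1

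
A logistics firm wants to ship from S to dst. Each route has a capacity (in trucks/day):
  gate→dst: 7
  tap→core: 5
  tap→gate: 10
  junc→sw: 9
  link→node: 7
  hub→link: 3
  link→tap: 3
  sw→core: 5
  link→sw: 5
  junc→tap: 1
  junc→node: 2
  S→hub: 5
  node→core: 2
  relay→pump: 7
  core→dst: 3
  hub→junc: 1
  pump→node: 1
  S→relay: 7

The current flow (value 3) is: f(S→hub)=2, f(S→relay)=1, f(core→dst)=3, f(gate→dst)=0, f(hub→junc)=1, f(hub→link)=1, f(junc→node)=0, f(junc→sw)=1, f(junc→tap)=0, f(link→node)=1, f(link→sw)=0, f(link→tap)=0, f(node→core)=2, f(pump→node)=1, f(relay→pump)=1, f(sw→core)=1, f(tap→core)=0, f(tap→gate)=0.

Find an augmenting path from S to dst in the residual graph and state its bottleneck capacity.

Residual along S→hub→link→tap→gate→dst: S→hub: 3, hub→link: 2, link→tap: 3, tap→gate: 10, gate→dst: 7.
Bottleneck = min = 2.

S→hub→link→tap→gate→dst, bottleneck 2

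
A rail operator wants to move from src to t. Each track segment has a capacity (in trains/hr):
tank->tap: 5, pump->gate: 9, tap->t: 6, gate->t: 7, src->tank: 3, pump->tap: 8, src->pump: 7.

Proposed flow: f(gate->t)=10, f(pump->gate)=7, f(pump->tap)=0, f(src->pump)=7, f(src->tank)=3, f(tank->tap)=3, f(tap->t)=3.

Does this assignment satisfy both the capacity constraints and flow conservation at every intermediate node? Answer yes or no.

Capacity violated on gate->t: flow 10 > capacity 7.

No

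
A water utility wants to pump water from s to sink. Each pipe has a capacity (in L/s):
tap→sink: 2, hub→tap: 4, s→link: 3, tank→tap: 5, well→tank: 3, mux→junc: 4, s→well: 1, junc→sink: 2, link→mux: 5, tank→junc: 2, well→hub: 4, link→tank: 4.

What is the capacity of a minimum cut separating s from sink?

Max flow = 4 (via 3 augmenting paths).
In the residual at optimum, the set reachable from s is {s}.
Cut edges: s→well (cap 1), s→link (cap 3). Sum = 4.

4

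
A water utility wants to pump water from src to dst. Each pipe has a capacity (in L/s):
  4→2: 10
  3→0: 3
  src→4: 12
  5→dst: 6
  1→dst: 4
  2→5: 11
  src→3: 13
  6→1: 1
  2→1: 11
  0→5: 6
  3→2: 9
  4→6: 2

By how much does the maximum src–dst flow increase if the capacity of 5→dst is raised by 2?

Original max flow = 10.
After raising cap(5→dst), augmenting paths through that edge carry 2 more units.
New max flow = 12. Increase = 2.

2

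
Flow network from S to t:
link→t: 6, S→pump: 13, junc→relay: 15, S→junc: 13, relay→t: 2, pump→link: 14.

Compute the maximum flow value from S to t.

Augment S→pump→link→t: bottleneck 6. Total 6.
Augment S→junc→relay→t: bottleneck 2. Total 8.
No augmenting path remains in the residual graph.

8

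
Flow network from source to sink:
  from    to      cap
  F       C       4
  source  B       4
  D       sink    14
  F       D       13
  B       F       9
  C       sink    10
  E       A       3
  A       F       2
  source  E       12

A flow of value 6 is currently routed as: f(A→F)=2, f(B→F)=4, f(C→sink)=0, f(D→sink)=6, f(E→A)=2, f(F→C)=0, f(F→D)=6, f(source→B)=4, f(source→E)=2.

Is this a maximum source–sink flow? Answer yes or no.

Residual reachable from source: {A, E, source}; sink is not reachable.
Saturated cut: source→B, A→F with total capacity 6 = current flow value. Flow is maximum.

Yes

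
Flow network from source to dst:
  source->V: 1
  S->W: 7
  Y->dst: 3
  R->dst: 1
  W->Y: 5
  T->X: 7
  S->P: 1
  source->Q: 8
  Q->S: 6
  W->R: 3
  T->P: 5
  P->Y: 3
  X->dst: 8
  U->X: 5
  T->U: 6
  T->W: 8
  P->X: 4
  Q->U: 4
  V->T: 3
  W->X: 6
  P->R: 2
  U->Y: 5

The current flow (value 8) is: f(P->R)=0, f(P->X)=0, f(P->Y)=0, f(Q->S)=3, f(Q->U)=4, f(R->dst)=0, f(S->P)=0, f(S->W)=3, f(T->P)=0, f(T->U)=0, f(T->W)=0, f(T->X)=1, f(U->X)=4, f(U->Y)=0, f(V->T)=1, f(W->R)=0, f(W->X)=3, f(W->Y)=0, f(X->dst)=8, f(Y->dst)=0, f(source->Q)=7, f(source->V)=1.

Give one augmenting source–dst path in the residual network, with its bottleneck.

Residual along source->Q->S->W->R->dst: source->Q: 1, Q->S: 3, S->W: 4, W->R: 3, R->dst: 1.
Bottleneck = min = 1.

source->Q->S->W->R->dst, bottleneck 1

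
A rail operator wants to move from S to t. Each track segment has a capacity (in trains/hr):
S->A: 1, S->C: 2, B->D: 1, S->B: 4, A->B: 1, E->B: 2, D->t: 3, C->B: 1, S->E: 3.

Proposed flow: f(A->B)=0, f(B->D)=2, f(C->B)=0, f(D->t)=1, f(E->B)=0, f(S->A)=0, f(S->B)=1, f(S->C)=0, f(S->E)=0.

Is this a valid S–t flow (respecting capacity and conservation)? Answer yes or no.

Capacity violated on B->D: flow 2 > capacity 1.

No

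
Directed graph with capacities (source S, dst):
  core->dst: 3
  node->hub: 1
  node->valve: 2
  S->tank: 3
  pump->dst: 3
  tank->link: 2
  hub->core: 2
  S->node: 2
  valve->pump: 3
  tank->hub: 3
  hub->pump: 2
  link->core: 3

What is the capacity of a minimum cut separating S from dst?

Max flow = 5 (via 4 augmenting paths).
In the residual at optimum, the set reachable from S is {S}.
Cut edges: S->tank (cap 3), S->node (cap 2). Sum = 5.

5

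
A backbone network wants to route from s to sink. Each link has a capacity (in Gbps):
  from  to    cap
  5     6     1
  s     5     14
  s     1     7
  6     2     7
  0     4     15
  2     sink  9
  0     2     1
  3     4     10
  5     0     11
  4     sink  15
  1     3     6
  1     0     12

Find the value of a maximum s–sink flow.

17

Augment s->1->3->4->sink: bottleneck 6. Total 6.
Augment s->1->0->4->sink: bottleneck 1. Total 7.
Augment s->5->0->4->sink: bottleneck 8. Total 15.
Augment s->5->0->2->sink: bottleneck 1. Total 16.
Augment s->5->6->2->sink: bottleneck 1. Total 17.
No augmenting path remains in the residual graph.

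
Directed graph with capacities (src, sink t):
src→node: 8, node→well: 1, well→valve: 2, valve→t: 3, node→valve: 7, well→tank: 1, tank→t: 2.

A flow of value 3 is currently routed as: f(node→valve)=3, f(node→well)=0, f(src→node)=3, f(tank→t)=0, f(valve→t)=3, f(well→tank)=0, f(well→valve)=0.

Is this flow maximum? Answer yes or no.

Residual path src→node→well→tank→t has bottleneck 1 > 0.
Pushing 1 along it raises the flow to 4, so the given flow is not maximum.

No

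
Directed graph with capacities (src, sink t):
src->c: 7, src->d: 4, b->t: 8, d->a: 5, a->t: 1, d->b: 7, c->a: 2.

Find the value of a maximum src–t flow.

5

Augment src->c->a->t: bottleneck 1. Total 1.
Augment src->d->b->t: bottleneck 4. Total 5.
No augmenting path remains in the residual graph.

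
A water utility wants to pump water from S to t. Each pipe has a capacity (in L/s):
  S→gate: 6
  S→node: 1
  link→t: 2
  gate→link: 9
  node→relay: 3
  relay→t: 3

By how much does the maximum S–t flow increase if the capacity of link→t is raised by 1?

Original max flow = 3.
After raising cap(link→t), augmenting paths through that edge carry 1 more unit.
New max flow = 4. Increase = 1.

1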